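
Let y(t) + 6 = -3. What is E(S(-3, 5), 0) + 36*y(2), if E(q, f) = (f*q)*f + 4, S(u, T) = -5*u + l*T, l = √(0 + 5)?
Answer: -320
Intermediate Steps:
l = √5 ≈ 2.2361
y(t) = -9 (y(t) = -6 - 3 = -9)
S(u, T) = -5*u + T*√5 (S(u, T) = -5*u + √5*T = -5*u + T*√5)
E(q, f) = 4 + q*f² (E(q, f) = q*f² + 4 = 4 + q*f²)
E(S(-3, 5), 0) + 36*y(2) = (4 + (-5*(-3) + 5*√5)*0²) + 36*(-9) = (4 + (15 + 5*√5)*0) - 324 = (4 + 0) - 324 = 4 - 324 = -320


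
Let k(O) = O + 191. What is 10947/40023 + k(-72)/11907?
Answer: 2144582/7564347 ≈ 0.28351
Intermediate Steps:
k(O) = 191 + O
10947/40023 + k(-72)/11907 = 10947/40023 + (191 - 72)/11907 = 10947*(1/40023) + 119*(1/11907) = 3649/13341 + 17/1701 = 2144582/7564347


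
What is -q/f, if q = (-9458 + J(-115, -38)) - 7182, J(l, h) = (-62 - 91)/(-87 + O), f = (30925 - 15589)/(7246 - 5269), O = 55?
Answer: 350803493/163584 ≈ 2144.5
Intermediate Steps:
f = 5112/659 (f = 15336/1977 = 15336*(1/1977) = 5112/659 ≈ 7.7572)
J(l, h) = 153/32 (J(l, h) = (-62 - 91)/(-87 + 55) = -153/(-32) = -153*(-1/32) = 153/32)
q = -532327/32 (q = (-9458 + 153/32) - 7182 = -302503/32 - 7182 = -532327/32 ≈ -16635.)
-q/f = -(-532327)/(32*5112/659) = -(-532327)*659/(32*5112) = -1*(-350803493/163584) = 350803493/163584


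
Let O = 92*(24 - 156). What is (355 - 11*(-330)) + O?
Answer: -8159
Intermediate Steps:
O = -12144 (O = 92*(-132) = -12144)
(355 - 11*(-330)) + O = (355 - 11*(-330)) - 12144 = (355 + 3630) - 12144 = 3985 - 12144 = -8159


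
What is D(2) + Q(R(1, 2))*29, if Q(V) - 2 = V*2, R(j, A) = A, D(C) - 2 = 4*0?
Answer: 176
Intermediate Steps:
D(C) = 2 (D(C) = 2 + 4*0 = 2 + 0 = 2)
Q(V) = 2 + 2*V (Q(V) = 2 + V*2 = 2 + 2*V)
D(2) + Q(R(1, 2))*29 = 2 + (2 + 2*2)*29 = 2 + (2 + 4)*29 = 2 + 6*29 = 2 + 174 = 176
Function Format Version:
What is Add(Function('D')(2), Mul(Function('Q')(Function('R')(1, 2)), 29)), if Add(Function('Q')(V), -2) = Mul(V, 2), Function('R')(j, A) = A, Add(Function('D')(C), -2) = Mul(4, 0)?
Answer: 176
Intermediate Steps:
Function('D')(C) = 2 (Function('D')(C) = Add(2, Mul(4, 0)) = Add(2, 0) = 2)
Function('Q')(V) = Add(2, Mul(2, V)) (Function('Q')(V) = Add(2, Mul(V, 2)) = Add(2, Mul(2, V)))
Add(Function('D')(2), Mul(Function('Q')(Function('R')(1, 2)), 29)) = Add(2, Mul(Add(2, Mul(2, 2)), 29)) = Add(2, Mul(Add(2, 4), 29)) = Add(2, Mul(6, 29)) = Add(2, 174) = 176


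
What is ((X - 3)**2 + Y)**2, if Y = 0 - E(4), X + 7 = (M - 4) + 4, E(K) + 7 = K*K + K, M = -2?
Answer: 17161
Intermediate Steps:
E(K) = -7 + K + K**2 (E(K) = -7 + (K*K + K) = -7 + (K**2 + K) = -7 + (K + K**2) = -7 + K + K**2)
X = -9 (X = -7 + ((-2 - 4) + 4) = -7 + (-6 + 4) = -7 - 2 = -9)
Y = -13 (Y = 0 - (-7 + 4 + 4**2) = 0 - (-7 + 4 + 16) = 0 - 1*13 = 0 - 13 = -13)
((X - 3)**2 + Y)**2 = ((-9 - 3)**2 - 13)**2 = ((-12)**2 - 13)**2 = (144 - 13)**2 = 131**2 = 17161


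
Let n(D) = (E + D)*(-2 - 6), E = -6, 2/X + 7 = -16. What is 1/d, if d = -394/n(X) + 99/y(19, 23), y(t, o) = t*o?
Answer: -244720/1924607 ≈ -0.12715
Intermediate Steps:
X = -2/23 (X = 2/(-7 - 16) = 2/(-23) = 2*(-1/23) = -2/23 ≈ -0.086957)
y(t, o) = o*t
n(D) = 48 - 8*D (n(D) = (-6 + D)*(-2 - 6) = (-6 + D)*(-8) = 48 - 8*D)
d = -1924607/244720 (d = -394/(48 - 8*(-2/23)) + 99/((23*19)) = -394/(48 + 16/23) + 99/437 = -394/1120/23 + 99*(1/437) = -394*23/1120 + 99/437 = -4531/560 + 99/437 = -1924607/244720 ≈ -7.8645)
1/d = 1/(-1924607/244720) = -244720/1924607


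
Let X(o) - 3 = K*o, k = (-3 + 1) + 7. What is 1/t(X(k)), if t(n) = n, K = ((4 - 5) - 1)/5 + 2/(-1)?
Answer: -1/9 ≈ -0.11111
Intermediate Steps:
K = -12/5 (K = (-1 - 1)*(1/5) + 2*(-1) = -2*1/5 - 2 = -2/5 - 2 = -12/5 ≈ -2.4000)
k = 5 (k = -2 + 7 = 5)
X(o) = 3 - 12*o/5
1/t(X(k)) = 1/(3 - 12/5*5) = 1/(3 - 12) = 1/(-9) = -1/9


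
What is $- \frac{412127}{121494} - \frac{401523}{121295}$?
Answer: $- \frac{5810092931}{866859690} \approx -6.7025$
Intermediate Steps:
$- \frac{412127}{121494} - \frac{401523}{121295} = \left(-412127\right) \frac{1}{121494} - \frac{23619}{7135} = - \frac{412127}{121494} - \frac{23619}{7135} = - \frac{5810092931}{866859690}$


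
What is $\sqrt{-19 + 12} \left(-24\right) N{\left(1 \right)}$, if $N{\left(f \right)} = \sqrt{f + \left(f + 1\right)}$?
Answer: $- 24 i \sqrt{21} \approx - 109.98 i$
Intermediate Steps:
$N{\left(f \right)} = \sqrt{1 + 2 f}$ ($N{\left(f \right)} = \sqrt{f + \left(1 + f\right)} = \sqrt{1 + 2 f}$)
$\sqrt{-19 + 12} \left(-24\right) N{\left(1 \right)} = \sqrt{-19 + 12} \left(-24\right) \sqrt{1 + 2 \cdot 1} = \sqrt{-7} \left(-24\right) \sqrt{1 + 2} = i \sqrt{7} \left(-24\right) \sqrt{3} = - 24 i \sqrt{7} \sqrt{3} = - 24 i \sqrt{21}$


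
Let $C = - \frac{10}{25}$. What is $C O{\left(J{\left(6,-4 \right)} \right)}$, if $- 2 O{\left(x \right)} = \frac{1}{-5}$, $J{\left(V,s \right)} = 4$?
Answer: $- \frac{1}{25} \approx -0.04$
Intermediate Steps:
$O{\left(x \right)} = \frac{1}{10}$ ($O{\left(x \right)} = - \frac{1}{2 \left(-5\right)} = \left(- \frac{1}{2}\right) \left(- \frac{1}{5}\right) = \frac{1}{10}$)
$C = - \frac{2}{5}$ ($C = \left(-10\right) \frac{1}{25} = - \frac{2}{5} \approx -0.4$)
$C O{\left(J{\left(6,-4 \right)} \right)} = \left(- \frac{2}{5}\right) \frac{1}{10} = - \frac{1}{25}$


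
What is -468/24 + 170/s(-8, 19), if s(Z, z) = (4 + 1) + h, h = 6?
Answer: -89/22 ≈ -4.0455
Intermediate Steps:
s(Z, z) = 11 (s(Z, z) = (4 + 1) + 6 = 5 + 6 = 11)
-468/24 + 170/s(-8, 19) = -468/24 + 170/11 = -468*1/24 + 170*(1/11) = -39/2 + 170/11 = -89/22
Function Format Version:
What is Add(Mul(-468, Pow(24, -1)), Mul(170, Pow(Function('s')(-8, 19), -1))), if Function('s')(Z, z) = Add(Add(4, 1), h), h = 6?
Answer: Rational(-89, 22) ≈ -4.0455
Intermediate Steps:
Function('s')(Z, z) = 11 (Function('s')(Z, z) = Add(Add(4, 1), 6) = Add(5, 6) = 11)
Add(Mul(-468, Pow(24, -1)), Mul(170, Pow(Function('s')(-8, 19), -1))) = Add(Mul(-468, Pow(24, -1)), Mul(170, Pow(11, -1))) = Add(Mul(-468, Rational(1, 24)), Mul(170, Rational(1, 11))) = Add(Rational(-39, 2), Rational(170, 11)) = Rational(-89, 22)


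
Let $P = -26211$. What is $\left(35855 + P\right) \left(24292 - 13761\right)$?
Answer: $101560964$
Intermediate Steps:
$\left(35855 + P\right) \left(24292 - 13761\right) = \left(35855 - 26211\right) \left(24292 - 13761\right) = 9644 \cdot 10531 = 101560964$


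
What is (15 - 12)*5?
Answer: 15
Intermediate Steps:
(15 - 12)*5 = 3*5 = 15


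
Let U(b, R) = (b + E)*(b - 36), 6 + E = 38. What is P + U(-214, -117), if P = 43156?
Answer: 88656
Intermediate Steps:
E = 32 (E = -6 + 38 = 32)
U(b, R) = (-36 + b)*(32 + b) (U(b, R) = (b + 32)*(b - 36) = (32 + b)*(-36 + b) = (-36 + b)*(32 + b))
P + U(-214, -117) = 43156 + (-1152 + (-214)² - 4*(-214)) = 43156 + (-1152 + 45796 + 856) = 43156 + 45500 = 88656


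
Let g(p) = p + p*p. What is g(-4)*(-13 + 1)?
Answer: -144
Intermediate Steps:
g(p) = p + p²
g(-4)*(-13 + 1) = (-4*(1 - 4))*(-13 + 1) = -4*(-3)*(-12) = 12*(-12) = -144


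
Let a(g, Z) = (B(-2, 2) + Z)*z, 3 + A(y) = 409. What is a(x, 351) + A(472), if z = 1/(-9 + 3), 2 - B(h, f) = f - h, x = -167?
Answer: 2087/6 ≈ 347.83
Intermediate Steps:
A(y) = 406 (A(y) = -3 + 409 = 406)
B(h, f) = 2 + h - f (B(h, f) = 2 - (f - h) = 2 + (h - f) = 2 + h - f)
z = -⅙ (z = 1/(-6) = -⅙ ≈ -0.16667)
a(g, Z) = ⅓ - Z/6 (a(g, Z) = ((2 - 2 - 1*2) + Z)*(-⅙) = ((2 - 2 - 2) + Z)*(-⅙) = (-2 + Z)*(-⅙) = ⅓ - Z/6)
a(x, 351) + A(472) = (⅓ - ⅙*351) + 406 = (⅓ - 117/2) + 406 = -349/6 + 406 = 2087/6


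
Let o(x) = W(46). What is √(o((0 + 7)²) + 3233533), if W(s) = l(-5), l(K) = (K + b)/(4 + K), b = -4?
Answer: √3233542 ≈ 1798.2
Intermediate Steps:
l(K) = (-4 + K)/(4 + K) (l(K) = (K - 4)/(4 + K) = (-4 + K)/(4 + K))
W(s) = 9 (W(s) = (-4 - 5)/(4 - 5) = -9/(-1) = -1*(-9) = 9)
o(x) = 9
√(o((0 + 7)²) + 3233533) = √(9 + 3233533) = √3233542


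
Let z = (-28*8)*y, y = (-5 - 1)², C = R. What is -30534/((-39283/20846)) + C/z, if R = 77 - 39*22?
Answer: 5132861544919/316778112 ≈ 16203.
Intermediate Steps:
R = -781 (R = 77 - 858 = -781)
C = -781
y = 36 (y = (-6)² = 36)
z = -8064 (z = -28*8*36 = -224*36 = -8064)
-30534/((-39283/20846)) + C/z = -30534/((-39283/20846)) - 781/(-8064) = -30534/((-39283*1/20846)) - 781*(-1/8064) = -30534/(-39283/20846) + 781/8064 = -30534*(-20846/39283) + 781/8064 = 636511764/39283 + 781/8064 = 5132861544919/316778112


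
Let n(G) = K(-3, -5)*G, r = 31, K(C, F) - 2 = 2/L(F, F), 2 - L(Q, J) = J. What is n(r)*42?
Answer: 2976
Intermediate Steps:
L(Q, J) = 2 - J
K(C, F) = 2 + 2/(2 - F)
n(G) = 16*G/7 (n(G) = (2*(-3 - 5)/(-2 - 5))*G = (2*(-8)/(-7))*G = (2*(-1/7)*(-8))*G = 16*G/7)
n(r)*42 = ((16/7)*31)*42 = (496/7)*42 = 2976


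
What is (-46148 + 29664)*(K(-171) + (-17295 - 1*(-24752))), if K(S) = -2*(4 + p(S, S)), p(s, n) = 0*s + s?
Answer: -128426844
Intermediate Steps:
p(s, n) = s (p(s, n) = 0 + s = s)
K(S) = -8 - 2*S (K(S) = -2*(4 + S) = -8 - 2*S)
(-46148 + 29664)*(K(-171) + (-17295 - 1*(-24752))) = (-46148 + 29664)*((-8 - 2*(-171)) + (-17295 - 1*(-24752))) = -16484*((-8 + 342) + (-17295 + 24752)) = -16484*(334 + 7457) = -16484*7791 = -128426844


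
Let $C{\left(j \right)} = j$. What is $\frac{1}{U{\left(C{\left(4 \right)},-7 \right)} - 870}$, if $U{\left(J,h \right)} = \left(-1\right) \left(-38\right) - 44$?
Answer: $- \frac{1}{876} \approx -0.0011416$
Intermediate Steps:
$U{\left(J,h \right)} = -6$ ($U{\left(J,h \right)} = 38 - 44 = -6$)
$\frac{1}{U{\left(C{\left(4 \right)},-7 \right)} - 870} = \frac{1}{-6 - 870} = \frac{1}{-876} = - \frac{1}{876}$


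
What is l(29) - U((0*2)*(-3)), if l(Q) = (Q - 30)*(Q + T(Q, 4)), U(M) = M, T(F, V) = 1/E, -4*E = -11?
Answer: -323/11 ≈ -29.364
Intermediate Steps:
E = 11/4 (E = -1/4*(-11) = 11/4 ≈ 2.7500)
T(F, V) = 4/11 (T(F, V) = 1/(11/4) = 4/11)
l(Q) = (-30 + Q)*(4/11 + Q) (l(Q) = (Q - 30)*(Q + 4/11) = (-30 + Q)*(4/11 + Q))
l(29) - U((0*2)*(-3)) = (-120/11 + 29**2 - 326/11*29) - 0*2*(-3) = (-120/11 + 841 - 9454/11) - 0*(-3) = -323/11 - 1*0 = -323/11 + 0 = -323/11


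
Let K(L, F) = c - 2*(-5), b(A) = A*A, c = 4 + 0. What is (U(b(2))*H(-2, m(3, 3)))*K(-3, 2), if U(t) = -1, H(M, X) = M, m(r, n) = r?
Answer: 28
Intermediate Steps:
c = 4
b(A) = A**2
K(L, F) = 14 (K(L, F) = 4 - 2*(-5) = 4 - 1*(-10) = 4 + 10 = 14)
(U(b(2))*H(-2, m(3, 3)))*K(-3, 2) = -1*(-2)*14 = 2*14 = 28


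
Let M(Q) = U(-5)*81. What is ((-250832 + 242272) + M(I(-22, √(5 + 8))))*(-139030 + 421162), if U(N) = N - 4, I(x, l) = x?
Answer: -2620724148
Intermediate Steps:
U(N) = -4 + N
M(Q) = -729 (M(Q) = (-4 - 5)*81 = -9*81 = -729)
((-250832 + 242272) + M(I(-22, √(5 + 8))))*(-139030 + 421162) = ((-250832 + 242272) - 729)*(-139030 + 421162) = (-8560 - 729)*282132 = -9289*282132 = -2620724148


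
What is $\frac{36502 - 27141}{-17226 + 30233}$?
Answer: $\frac{9361}{13007} \approx 0.71969$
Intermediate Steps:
$\frac{36502 - 27141}{-17226 + 30233} = \frac{9361}{13007}$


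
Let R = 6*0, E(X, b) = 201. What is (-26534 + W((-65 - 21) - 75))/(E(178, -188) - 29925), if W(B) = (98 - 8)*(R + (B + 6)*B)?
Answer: -554854/7431 ≈ -74.667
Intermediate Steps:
R = 0
W(B) = 90*B*(6 + B) (W(B) = (98 - 8)*(0 + (B + 6)*B) = 90*(0 + (6 + B)*B) = 90*(0 + B*(6 + B)) = 90*(B*(6 + B)) = 90*B*(6 + B))
(-26534 + W((-65 - 21) - 75))/(E(178, -188) - 29925) = (-26534 + 90*((-65 - 21) - 75)*(6 + ((-65 - 21) - 75)))/(201 - 29925) = (-26534 + 90*(-86 - 75)*(6 + (-86 - 75)))/(-29724) = (-26534 + 90*(-161)*(6 - 161))*(-1/29724) = (-26534 + 90*(-161)*(-155))*(-1/29724) = (-26534 + 2245950)*(-1/29724) = 2219416*(-1/29724) = -554854/7431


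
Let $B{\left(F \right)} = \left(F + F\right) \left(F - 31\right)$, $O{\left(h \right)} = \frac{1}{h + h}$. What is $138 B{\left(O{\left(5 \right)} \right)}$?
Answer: $- \frac{21321}{25} \approx -852.84$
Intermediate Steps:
$O{\left(h \right)} = \frac{1}{2 h}$
$B{\left(F \right)} = 2 F \left(-31 + F\right)$
$138 B{\left(O{\left(5 \right)} \right)} = 138 \cdot 2 \frac{1}{2 \cdot 5} \left(-31 + \frac{1}{2 \cdot 5}\right) = 138 \cdot 2 \cdot \frac{1}{2} \cdot \frac{1}{5} \left(-31 + \frac{1}{2} \cdot \frac{1}{5}\right) = 138 \cdot 2 \cdot \frac{1}{10} \left(-31 + \frac{1}{10}\right) = 138 \cdot 2 \cdot \frac{1}{10} \left(- \frac{309}{10}\right) = 138 \left(- \frac{309}{50}\right) = - \frac{21321}{25}$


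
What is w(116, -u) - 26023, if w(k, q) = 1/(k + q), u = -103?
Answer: -5699036/219 ≈ -26023.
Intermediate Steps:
w(116, -u) - 26023 = 1/(116 - 1*(-103)) - 26023 = 1/(116 + 103) - 26023 = 1/219 - 26023 = -5699036/219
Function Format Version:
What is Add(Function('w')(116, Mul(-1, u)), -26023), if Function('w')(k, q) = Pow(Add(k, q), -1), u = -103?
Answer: Rational(-5699036, 219) ≈ -26023.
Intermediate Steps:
Add(Function('w')(116, Mul(-1, u)), -26023) = Add(Pow(Add(116, Mul(-1, -103)), -1), -26023) = Add(Pow(Add(116, 103), -1), -26023) = Add(Pow(219, -1), -26023) = Add(Rational(1, 219), -26023) = Rational(-5699036, 219)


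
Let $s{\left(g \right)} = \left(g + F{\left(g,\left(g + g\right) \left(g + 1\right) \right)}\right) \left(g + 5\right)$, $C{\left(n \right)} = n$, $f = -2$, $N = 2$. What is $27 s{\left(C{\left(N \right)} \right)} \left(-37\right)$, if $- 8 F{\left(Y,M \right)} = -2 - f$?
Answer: $-13986$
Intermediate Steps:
$F{\left(Y,M \right)} = 0$ ($F{\left(Y,M \right)} = - \frac{-2 - -2}{8} = - \frac{-2 + 2}{8} = \left(- \frac{1}{8}\right) 0 = 0$)
$s{\left(g \right)} = g \left(5 + g\right)$ ($s{\left(g \right)} = \left(g + 0\right) \left(g + 5\right) = g \left(5 + g\right)$)
$27 s{\left(C{\left(N \right)} \right)} \left(-37\right) = 27 \cdot 2 \left(5 + 2\right) \left(-37\right) = 27 \cdot 2 \cdot 7 \left(-37\right) = 27 \cdot 14 \left(-37\right) = 378 \left(-37\right) = -13986$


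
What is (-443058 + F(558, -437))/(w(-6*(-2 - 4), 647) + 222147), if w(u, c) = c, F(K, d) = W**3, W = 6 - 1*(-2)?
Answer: -17021/8569 ≈ -1.9863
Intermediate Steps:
W = 8 (W = 6 + 2 = 8)
F(K, d) = 512 (F(K, d) = 8**3 = 512)
(-443058 + F(558, -437))/(w(-6*(-2 - 4), 647) + 222147) = (-443058 + 512)/(647 + 222147) = -442546/222794 = -442546*1/222794 = -17021/8569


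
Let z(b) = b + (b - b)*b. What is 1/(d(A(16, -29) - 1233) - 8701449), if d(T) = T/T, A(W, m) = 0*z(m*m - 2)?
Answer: -1/8701448 ≈ -1.1492e-7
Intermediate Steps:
z(b) = b (z(b) = b + 0*b = b + 0 = b)
A(W, m) = 0 (A(W, m) = 0*(m*m - 2) = 0*(m² - 2) = 0*(-2 + m²) = 0)
d(T) = 1
1/(d(A(16, -29) - 1233) - 8701449) = 1/(1 - 8701449) = 1/(-8701448) = -1/8701448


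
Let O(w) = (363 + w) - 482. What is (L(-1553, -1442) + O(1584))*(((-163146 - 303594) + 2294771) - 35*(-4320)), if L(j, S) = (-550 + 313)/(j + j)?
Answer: 9006544104737/3106 ≈ 2.8997e+9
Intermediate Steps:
L(j, S) = -237/(2*j) (L(j, S) = -237*1/(2*j) = -237/(2*j))
O(w) = -119 + w
(L(-1553, -1442) + O(1584))*(((-163146 - 303594) + 2294771) - 35*(-4320)) = (-237/2/(-1553) + (-119 + 1584))*(((-163146 - 303594) + 2294771) - 35*(-4320)) = (-237/2*(-1/1553) + 1465)*((-466740 + 2294771) + 151200) = (237/3106 + 1465)*(1828031 + 151200) = (4550527/3106)*1979231 = 9006544104737/3106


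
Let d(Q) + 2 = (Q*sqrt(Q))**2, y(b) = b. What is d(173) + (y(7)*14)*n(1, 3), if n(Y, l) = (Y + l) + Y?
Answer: 5178205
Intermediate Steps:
n(Y, l) = l + 2*Y
d(Q) = -2 + Q**3 (d(Q) = -2 + (Q*sqrt(Q))**2 = -2 + (Q**(3/2))**2 = -2 + Q**3)
d(173) + (y(7)*14)*n(1, 3) = (-2 + 173**3) + (7*14)*(3 + 2*1) = (-2 + 5177717) + 98*(3 + 2) = 5177715 + 98*5 = 5177715 + 490 = 5178205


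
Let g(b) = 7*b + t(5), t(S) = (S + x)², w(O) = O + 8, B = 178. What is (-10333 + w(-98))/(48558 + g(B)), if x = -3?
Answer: -10423/49808 ≈ -0.20926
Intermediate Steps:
w(O) = 8 + O
t(S) = (-3 + S)² (t(S) = (S - 3)² = (-3 + S)²)
g(b) = 4 + 7*b (g(b) = 7*b + (-3 + 5)² = 7*b + 2² = 7*b + 4 = 4 + 7*b)
(-10333 + w(-98))/(48558 + g(B)) = (-10333 + (8 - 98))/(48558 + (4 + 7*178)) = (-10333 - 90)/(48558 + (4 + 1246)) = -10423/(48558 + 1250) = -10423/49808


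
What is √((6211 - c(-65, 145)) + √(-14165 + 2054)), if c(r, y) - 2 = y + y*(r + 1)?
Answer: √(15344 + I*√12111) ≈ 123.87 + 0.4442*I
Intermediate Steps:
c(r, y) = 2 + y + y*(1 + r) (c(r, y) = 2 + (y + y*(r + 1)) = 2 + (y + y*(1 + r)) = 2 + y + y*(1 + r))
√((6211 - c(-65, 145)) + √(-14165 + 2054)) = √((6211 - (2 + 2*145 - 65*145)) + √(-14165 + 2054)) = √((6211 - (2 + 290 - 9425)) + √(-12111)) = √((6211 - 1*(-9133)) + I*√12111) = √((6211 + 9133) + I*√12111) = √(15344 + I*√12111)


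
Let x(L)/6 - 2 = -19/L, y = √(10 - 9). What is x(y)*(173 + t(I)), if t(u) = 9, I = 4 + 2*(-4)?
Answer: -18564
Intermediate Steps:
y = 1 (y = √1 = 1)
I = -4 (I = 4 - 8 = -4)
x(L) = 12 - 114/L (x(L) = 12 + 6*(-19/L) = 12 - 114/L)
x(y)*(173 + t(I)) = (12 - 114/1)*(173 + 9) = (12 - 114*1)*182 = (12 - 114)*182 = -102*182 = -18564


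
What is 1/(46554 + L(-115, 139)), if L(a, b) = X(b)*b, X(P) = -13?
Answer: 1/44747 ≈ 2.2348e-5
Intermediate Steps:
L(a, b) = -13*b
1/(46554 + L(-115, 139)) = 1/(46554 - 13*139) = 1/(46554 - 1807) = 1/44747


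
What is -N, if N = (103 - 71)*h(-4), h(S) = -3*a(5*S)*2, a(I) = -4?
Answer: -768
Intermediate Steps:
h(S) = 24 (h(S) = -3*(-4)*2 = 12*2 = 24)
N = 768 (N = (103 - 71)*24 = 32*24 = 768)
-N = -1*768 = -768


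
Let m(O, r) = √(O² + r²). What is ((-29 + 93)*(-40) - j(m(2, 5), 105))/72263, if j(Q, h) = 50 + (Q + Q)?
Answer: -2610/72263 - 2*√29/72263 ≈ -0.036267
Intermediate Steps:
j(Q, h) = 50 + 2*Q
((-29 + 93)*(-40) - j(m(2, 5), 105))/72263 = ((-29 + 93)*(-40) - (50 + 2*√(2² + 5²)))/72263 = (64*(-40) - (50 + 2*√(4 + 25)))*(1/72263) = (-2560 - (50 + 2*√29))*(1/72263) = (-2560 + (-50 - 2*√29))*(1/72263) = (-2610 - 2*√29)*(1/72263) = -2610/72263 - 2*√29/72263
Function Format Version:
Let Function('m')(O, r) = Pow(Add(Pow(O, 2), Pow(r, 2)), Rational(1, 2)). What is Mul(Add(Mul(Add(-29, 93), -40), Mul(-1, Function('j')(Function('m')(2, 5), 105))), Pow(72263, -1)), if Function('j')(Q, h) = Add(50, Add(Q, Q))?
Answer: Add(Rational(-2610, 72263), Mul(Rational(-2, 72263), Pow(29, Rational(1, 2)))) ≈ -0.036267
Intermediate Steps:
Function('j')(Q, h) = Add(50, Mul(2, Q))
Mul(Add(Mul(Add(-29, 93), -40), Mul(-1, Function('j')(Function('m')(2, 5), 105))), Pow(72263, -1)) = Mul(Add(Mul(Add(-29, 93), -40), Mul(-1, Add(50, Mul(2, Pow(Add(Pow(2, 2), Pow(5, 2)), Rational(1, 2)))))), Pow(72263, -1)) = Mul(Add(Mul(64, -40), Mul(-1, Add(50, Mul(2, Pow(Add(4, 25), Rational(1, 2)))))), Rational(1, 72263)) = Mul(Add(-2560, Mul(-1, Add(50, Mul(2, Pow(29, Rational(1, 2)))))), Rational(1, 72263)) = Mul(Add(-2560, Add(-50, Mul(-2, Pow(29, Rational(1, 2))))), Rational(1, 72263)) = Mul(Add(-2610, Mul(-2, Pow(29, Rational(1, 2)))), Rational(1, 72263)) = Add(Rational(-2610, 72263), Mul(Rational(-2, 72263), Pow(29, Rational(1, 2))))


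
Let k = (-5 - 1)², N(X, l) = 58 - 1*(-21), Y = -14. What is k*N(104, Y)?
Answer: 2844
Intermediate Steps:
N(X, l) = 79 (N(X, l) = 58 + 21 = 79)
k = 36 (k = (-6)² = 36)
k*N(104, Y) = 36*79 = 2844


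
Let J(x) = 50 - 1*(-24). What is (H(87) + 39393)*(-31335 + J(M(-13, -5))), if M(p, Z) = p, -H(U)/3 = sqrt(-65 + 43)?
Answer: -1231464573 + 93783*I*sqrt(22) ≈ -1.2315e+9 + 4.3988e+5*I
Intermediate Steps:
H(U) = -3*I*sqrt(22) (H(U) = -3*sqrt(-65 + 43) = -3*I*sqrt(22))
J(x) = 74 (J(x) = 50 + 24 = 74)
(H(87) + 39393)*(-31335 + J(M(-13, -5))) = (-3*I*sqrt(22) + 39393)*(-31335 + 74) = (39393 - 3*I*sqrt(22))*(-31261) = -1231464573 + 93783*I*sqrt(22)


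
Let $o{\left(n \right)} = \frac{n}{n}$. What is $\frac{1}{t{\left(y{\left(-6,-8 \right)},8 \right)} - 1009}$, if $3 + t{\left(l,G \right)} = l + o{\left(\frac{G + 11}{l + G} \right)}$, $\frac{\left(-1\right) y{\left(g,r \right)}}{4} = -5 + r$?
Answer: $- \frac{1}{959} \approx -0.0010428$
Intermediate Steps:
$y{\left(g,r \right)} = 20 - 4 r$ ($y{\left(g,r \right)} = - 4 \left(-5 + r\right) = 20 - 4 r$)
$o{\left(n \right)} = 1$
$t{\left(l,G \right)} = -2 + l$ ($t{\left(l,G \right)} = -3 + \left(l + 1\right) = -3 + \left(1 + l\right) = -2 + l$)
$\frac{1}{t{\left(y{\left(-6,-8 \right)},8 \right)} - 1009} = \frac{1}{\left(-2 + \left(20 - -32\right)\right) - 1009} = \frac{1}{\left(-2 + \left(20 + 32\right)\right) - 1009} = \frac{1}{\left(-2 + 52\right) - 1009} = \frac{1}{50 - 1009} = \frac{1}{-959} = - \frac{1}{959}$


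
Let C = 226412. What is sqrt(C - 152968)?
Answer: 2*sqrt(18361) ≈ 271.01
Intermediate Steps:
sqrt(C - 152968) = sqrt(226412 - 152968) = sqrt(73444) = 2*sqrt(18361)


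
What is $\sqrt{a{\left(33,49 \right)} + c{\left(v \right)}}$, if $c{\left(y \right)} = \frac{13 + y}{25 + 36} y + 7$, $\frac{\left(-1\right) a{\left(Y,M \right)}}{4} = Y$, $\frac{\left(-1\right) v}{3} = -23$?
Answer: $\frac{i \sqrt{119987}}{61} \approx 5.6786 i$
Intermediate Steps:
$v = 69$ ($v = \left(-3\right) \left(-23\right) = 69$)
$a{\left(Y,M \right)} = - 4 Y$
$c{\left(y \right)} = 7 + y \left(\frac{13}{61} + \frac{y}{61}\right)$ ($c{\left(y \right)} = \frac{13 + y}{61} y + 7 = \left(13 + y\right) \frac{1}{61} y + 7 = \left(\frac{13}{61} + \frac{y}{61}\right) y + 7 = y \left(\frac{13}{61} + \frac{y}{61}\right) + 7 = 7 + y \left(\frac{13}{61} + \frac{y}{61}\right)$)
$\sqrt{a{\left(33,49 \right)} + c{\left(v \right)}} = \sqrt{\left(-4\right) 33 + \left(7 + \frac{69^{2}}{61} + \frac{13}{61} \cdot 69\right)} = \sqrt{-132 + \left(7 + \frac{1}{61} \cdot 4761 + \frac{897}{61}\right)} = \sqrt{-132 + \left(7 + \frac{4761}{61} + \frac{897}{61}\right)} = \sqrt{-132 + \frac{6085}{61}} = \sqrt{- \frac{1967}{61}} = \frac{i \sqrt{119987}}{61}$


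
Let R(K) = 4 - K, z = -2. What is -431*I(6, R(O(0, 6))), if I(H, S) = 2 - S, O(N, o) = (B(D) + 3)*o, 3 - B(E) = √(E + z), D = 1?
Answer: -14654 + 2586*I ≈ -14654.0 + 2586.0*I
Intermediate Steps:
B(E) = 3 - √(-2 + E) (B(E) = 3 - √(E - 2) = 3 - √(-2 + E))
O(N, o) = o*(6 - I) (O(N, o) = ((3 - √(-2 + 1)) + 3)*o = ((3 - √(-1)) + 3)*o = ((3 - I) + 3)*o = (6 - I)*o = o*(6 - I))
-431*I(6, R(O(0, 6))) = -431*(2 - (4 - 6*(6 - I))) = -431*(2 - (4 - (36 - 6*I))) = -431*(2 - (4 + (-36 + 6*I))) = -431*(2 - (-32 + 6*I)) = -431*(2 + (32 - 6*I)) = -431*(34 - 6*I) = -14654 + 2586*I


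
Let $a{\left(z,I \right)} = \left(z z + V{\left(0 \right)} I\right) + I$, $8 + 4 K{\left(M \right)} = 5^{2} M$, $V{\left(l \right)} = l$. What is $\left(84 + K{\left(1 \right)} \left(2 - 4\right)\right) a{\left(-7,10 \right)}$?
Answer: $\frac{8909}{2} \approx 4454.5$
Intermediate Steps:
$K{\left(M \right)} = -2 + \frac{25 M}{4}$ ($K{\left(M \right)} = -2 + \frac{5^{2} M}{4} = -2 + \frac{25 M}{4}$)
$a{\left(z,I \right)} = I + z^{2}$ ($a{\left(z,I \right)} = \left(z z + 0 I\right) + I = \left(z^{2} + 0\right) + I = z^{2} + I = I + z^{2}$)
$\left(84 + K{\left(1 \right)} \left(2 - 4\right)\right) a{\left(-7,10 \right)} = \left(84 + \left(-2 + \frac{25}{4} \cdot 1\right) \left(2 - 4\right)\right) \left(10 + \left(-7\right)^{2}\right) = \left(84 + \left(-2 + \frac{25}{4}\right) \left(-2\right)\right) \left(10 + 49\right) = \left(84 + \frac{17}{4} \left(-2\right)\right) 59 = \left(84 - \frac{17}{2}\right) 59 = \frac{151}{2} \cdot 59 = \frac{8909}{2}$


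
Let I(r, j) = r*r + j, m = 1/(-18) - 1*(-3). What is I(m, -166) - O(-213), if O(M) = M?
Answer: 18037/324 ≈ 55.670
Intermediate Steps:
m = 53/18 (m = -1/18 + 3 = 53/18 ≈ 2.9444)
I(r, j) = j + r**2 (I(r, j) = r**2 + j = j + r**2)
I(m, -166) - O(-213) = (-166 + (53/18)**2) - 1*(-213) = (-166 + 2809/324) + 213 = -50975/324 + 213 = 18037/324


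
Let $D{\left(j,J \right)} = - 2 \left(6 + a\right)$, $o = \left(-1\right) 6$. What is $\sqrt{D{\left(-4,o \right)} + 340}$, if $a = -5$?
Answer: $13 \sqrt{2} \approx 18.385$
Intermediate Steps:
$o = -6$
$D{\left(j,J \right)} = -2$ ($D{\left(j,J \right)} = - 2 \left(6 - 5\right) = \left(-2\right) 1 = -2$)
$\sqrt{D{\left(-4,o \right)} + 340} = \sqrt{-2 + 340} = \sqrt{338} = 13 \sqrt{2}$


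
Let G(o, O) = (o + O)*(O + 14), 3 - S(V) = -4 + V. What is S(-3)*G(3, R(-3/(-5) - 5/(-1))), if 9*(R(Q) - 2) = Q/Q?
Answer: 66700/81 ≈ 823.46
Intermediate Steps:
S(V) = 7 - V (S(V) = 3 - (-4 + V) = 3 + (4 - V) = 7 - V)
R(Q) = 19/9 (R(Q) = 2 + (Q/Q)/9 = 2 + (1/9)*1 = 2 + 1/9 = 19/9)
G(o, O) = (14 + O)*(O + o) (G(o, O) = (O + o)*(14 + O) = (14 + O)*(O + o))
S(-3)*G(3, R(-3/(-5) - 5/(-1))) = (7 - 1*(-3))*((19/9)**2 + 14*(19/9) + 14*3 + (19/9)*3) = (7 + 3)*(361/81 + 266/9 + 42 + 19/3) = 10*(6670/81) = 66700/81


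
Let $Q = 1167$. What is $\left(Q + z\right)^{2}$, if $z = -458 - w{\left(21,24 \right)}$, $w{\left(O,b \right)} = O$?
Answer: $473344$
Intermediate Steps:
$z = -479$ ($z = -458 - 21 = -479$)
$\left(Q + z\right)^{2} = \left(1167 - 479\right)^{2} = 688^{2} = 473344$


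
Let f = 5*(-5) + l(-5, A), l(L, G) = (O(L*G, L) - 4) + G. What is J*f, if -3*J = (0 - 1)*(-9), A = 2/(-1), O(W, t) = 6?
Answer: 75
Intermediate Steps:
A = -2 (A = 2*(-1) = -2)
l(L, G) = 2 + G (l(L, G) = (6 - 4) + G = 2 + G)
f = -25 (f = 5*(-5) + (2 - 2) = -25 + 0 = -25)
J = -3 (J = -(0 - 1)*(-9)/3 = -(-1)*(-9)/3 = -1/3*9 = -3)
J*f = -3*(-25) = 75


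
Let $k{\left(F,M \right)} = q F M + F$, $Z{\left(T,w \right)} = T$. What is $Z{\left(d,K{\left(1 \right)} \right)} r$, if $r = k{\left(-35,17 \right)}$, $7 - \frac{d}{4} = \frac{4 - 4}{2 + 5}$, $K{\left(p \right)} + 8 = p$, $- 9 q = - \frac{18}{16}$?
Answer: $- \frac{6125}{2} \approx -3062.5$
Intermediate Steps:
$q = \frac{1}{8}$ ($q = - \frac{\left(-18\right) \frac{1}{16}}{9} = \left(- \frac{1}{9}\right) \left(- \frac{9}{8}\right) = \frac{1}{8} \approx 0.125$)
$K{\left(p \right)} = -8 + p$
$d = 28$ ($d = 28 - 4 \frac{4 - 4}{2 + 5} = 28 - 4 \cdot \frac{0}{7} = 28 - 4 \cdot 0 \cdot \frac{1}{7} = 28 - 0 = 28 + 0 = 28$)
$k{\left(F,M \right)} = F + \frac{F M}{8}$ ($k{\left(F,M \right)} = \frac{F}{8} M + F = \frac{F M}{8} + F = F + \frac{F M}{8}$)
$r = - \frac{875}{8}$ ($r = \frac{1}{8} \left(-35\right) \left(8 + 17\right) = \frac{1}{8} \left(-35\right) 25 = - \frac{875}{8} \approx -109.38$)
$Z{\left(d,K{\left(1 \right)} \right)} r = 28 \left(- \frac{875}{8}\right) = - \frac{6125}{2}$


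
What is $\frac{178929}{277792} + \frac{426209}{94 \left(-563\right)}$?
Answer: $- \frac{54464084995}{7350654112} \approx -7.4094$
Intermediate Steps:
$\frac{178929}{277792} + \frac{426209}{94 \left(-563\right)} = 178929 \cdot \frac{1}{277792} + \frac{426209}{-52922} = \frac{178929}{277792} + 426209 \left(- \frac{1}{52922}\right) = \frac{178929}{277792} - \frac{426209}{52922} = - \frac{54464084995}{7350654112}$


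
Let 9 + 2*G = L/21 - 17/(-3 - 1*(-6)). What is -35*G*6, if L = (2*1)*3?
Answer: 1510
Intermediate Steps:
L = 6 (L = 2*3 = 6)
G = -151/21 (G = -9/2 + (6/21 - 17/(-3 - 1*(-6)))/2 = -9/2 + (6*(1/21) - 17/(-3 + 6))/2 = -9/2 + (2/7 - 17/3)/2 = -9/2 + (½)*(-113/21) = -9/2 - 113/42 = -151/21 ≈ -7.1905)
-35*G*6 = -35*(-151/21)*6 = (755/3)*6 = 1510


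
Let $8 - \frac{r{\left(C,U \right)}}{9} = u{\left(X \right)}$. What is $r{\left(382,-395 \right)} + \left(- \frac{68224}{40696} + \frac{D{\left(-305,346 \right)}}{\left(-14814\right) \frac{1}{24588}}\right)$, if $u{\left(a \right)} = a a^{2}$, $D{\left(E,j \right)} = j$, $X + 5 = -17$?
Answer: $\frac{399100464428}{4186601} \approx 95328.0$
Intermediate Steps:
$X = -22$ ($X = -5 - 17 = -22$)
$u{\left(a \right)} = a^{3}$
$r{\left(C,U \right)} = 95904$ ($r{\left(C,U \right)} = 72 - 9 \left(-22\right)^{3} = 72 - -95832 = 72 + 95832 = 95904$)
$r{\left(382,-395 \right)} + \left(- \frac{68224}{40696} + \frac{D{\left(-305,346 \right)}}{\left(-14814\right) \frac{1}{24588}}\right) = 95904 + \left(- \frac{68224}{40696} + \frac{346}{\left(-14814\right) \frac{1}{24588}}\right) = 95904 + \left(\left(-68224\right) \frac{1}{40696} + \frac{346}{\left(-14814\right) \frac{1}{24588}}\right) = 95904 + \left(- \frac{8528}{5087} + \frac{346}{- \frac{823}{1366}}\right) = 95904 + \left(- \frac{8528}{5087} + 346 \left(- \frac{1366}{823}\right)\right) = 95904 - \frac{2411317876}{4186601} = \frac{399100464428}{4186601}$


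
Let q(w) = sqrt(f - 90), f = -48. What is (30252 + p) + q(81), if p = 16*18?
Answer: 30540 + I*sqrt(138) ≈ 30540.0 + 11.747*I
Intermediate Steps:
q(w) = I*sqrt(138) (q(w) = sqrt(-48 - 90) = sqrt(-138) = I*sqrt(138))
p = 288
(30252 + p) + q(81) = (30252 + 288) + I*sqrt(138) = 30540 + I*sqrt(138)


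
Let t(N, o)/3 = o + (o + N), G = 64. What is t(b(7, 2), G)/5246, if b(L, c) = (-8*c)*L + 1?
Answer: 51/5246 ≈ 0.0097217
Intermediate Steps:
b(L, c) = 1 - 8*L*c (b(L, c) = -8*L*c + 1 = 1 - 8*L*c)
t(N, o) = 3*N + 6*o (t(N, o) = 3*(o + (o + N)) = 3*(o + (N + o)) = 3*(N + 2*o) = 3*N + 6*o)
t(b(7, 2), G)/5246 = (3*(1 - 8*7*2) + 6*64)/5246 = (3*(1 - 112) + 384)*(1/5246) = (3*(-111) + 384)*(1/5246) = (-333 + 384)*(1/5246) = 51*(1/5246) = 51/5246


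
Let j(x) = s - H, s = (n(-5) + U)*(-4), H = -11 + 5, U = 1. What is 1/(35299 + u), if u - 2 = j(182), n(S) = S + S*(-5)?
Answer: 1/35223 ≈ 2.8391e-5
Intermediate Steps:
n(S) = -4*S (n(S) = S - 5*S = -4*S)
H = -6
s = -84 (s = (-4*(-5) + 1)*(-4) = (20 + 1)*(-4) = 21*(-4) = -84)
j(x) = -78 (j(x) = -84 - 1*(-6) = -84 + 6 = -78)
u = -76 (u = 2 - 78 = -76)
1/(35299 + u) = 1/(35299 - 76) = 1/35223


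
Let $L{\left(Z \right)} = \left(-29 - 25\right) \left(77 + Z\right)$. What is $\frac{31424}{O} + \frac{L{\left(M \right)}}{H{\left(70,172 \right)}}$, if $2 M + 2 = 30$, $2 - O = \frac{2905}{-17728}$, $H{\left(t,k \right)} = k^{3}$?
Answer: $\frac{1417348098281551}{97598976864} \approx 14522.0$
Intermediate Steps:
$O = \frac{38361}{17728}$ ($O = 2 - \frac{2905}{-17728} = 2 - 2905 \left(- \frac{1}{17728}\right) = 2 - - \frac{2905}{17728} = 2 + \frac{2905}{17728} = \frac{38361}{17728} \approx 2.1639$)
$M = 14$ ($M = -1 + \frac{1}{2} \cdot 30 = -1 + 15 = 14$)
$L{\left(Z \right)} = -4158 - 54 Z$ ($L{\left(Z \right)} = - 54 \left(77 + Z\right) = -4158 - 54 Z$)
$\frac{31424}{O} + \frac{L{\left(M \right)}}{H{\left(70,172 \right)}} = \frac{31424}{\frac{38361}{17728}} + \frac{-4158 - 756}{172^{3}} = 31424 \cdot \frac{17728}{38361} + \frac{-4158 - 756}{5088448} = \frac{557084672}{38361} - \frac{2457}{2544224} = \frac{1417348098281551}{97598976864}$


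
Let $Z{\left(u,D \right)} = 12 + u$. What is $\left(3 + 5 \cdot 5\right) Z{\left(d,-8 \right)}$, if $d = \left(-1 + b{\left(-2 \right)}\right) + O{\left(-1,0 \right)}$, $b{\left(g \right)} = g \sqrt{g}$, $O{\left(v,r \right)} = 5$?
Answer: $448 - 56 i \sqrt{2} \approx 448.0 - 79.196 i$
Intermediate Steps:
$b{\left(g \right)} = g^{\frac{3}{2}}$
$d = 4 - 2 i \sqrt{2}$ ($d = \left(-1 + \left(-2\right)^{\frac{3}{2}}\right) + 5 = \left(-1 - 2 i \sqrt{2}\right) + 5 = 4 - 2 i \sqrt{2} \approx 4.0 - 2.8284 i$)
$\left(3 + 5 \cdot 5\right) Z{\left(d,-8 \right)} = \left(3 + 5 \cdot 5\right) \left(12 + \left(4 - 2 i \sqrt{2}\right)\right) = \left(3 + 25\right) \left(16 - 2 i \sqrt{2}\right) = 28 \left(16 - 2 i \sqrt{2}\right) = 448 - 56 i \sqrt{2}$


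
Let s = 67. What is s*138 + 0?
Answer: 9246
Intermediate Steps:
s*138 + 0 = 67*138 + 0 = 9246 + 0 = 9246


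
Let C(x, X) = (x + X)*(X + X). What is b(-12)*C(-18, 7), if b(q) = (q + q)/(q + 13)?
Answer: 3696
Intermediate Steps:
b(q) = 2*q/(13 + q) (b(q) = (2*q)/(13 + q) = 2*q/(13 + q))
C(x, X) = 2*X*(X + x) (C(x, X) = (X + x)*(2*X) = 2*X*(X + x))
b(-12)*C(-18, 7) = (2*(-12)/(13 - 12))*(2*7*(7 - 18)) = (2*(-12)/1)*(2*7*(-11)) = (2*(-12)*1)*(-154) = -24*(-154) = 3696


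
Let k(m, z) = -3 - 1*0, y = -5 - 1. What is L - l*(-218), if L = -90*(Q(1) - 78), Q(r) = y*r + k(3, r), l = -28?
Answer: 1726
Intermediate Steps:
y = -6
k(m, z) = -3 (k(m, z) = -3 + 0 = -3)
Q(r) = -3 - 6*r (Q(r) = -6*r - 3 = -3 - 6*r)
L = 7830 (L = -90*((-3 - 6*1) - 78) = -90*((-3 - 6) - 78) = -90*(-9 - 78) = -90*(-87) = 7830)
L - l*(-218) = 7830 - (-28)*(-218) = 7830 - 1*6104 = 7830 - 6104 = 1726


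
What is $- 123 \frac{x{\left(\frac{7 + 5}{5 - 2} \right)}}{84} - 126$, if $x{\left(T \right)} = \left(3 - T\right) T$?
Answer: $- \frac{841}{7} \approx -120.14$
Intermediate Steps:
$x{\left(T \right)} = T \left(3 - T\right)$
$- 123 \frac{x{\left(\frac{7 + 5}{5 - 2} \right)}}{84} - 126 = - 123 \frac{\frac{7 + 5}{5 - 2} \left(3 - \frac{7 + 5}{5 - 2}\right)}{84} - 126 = - 123 \cdot \frac{12}{3} \left(3 - \frac{12}{3}\right) \frac{1}{84} - 126 = - 123 \cdot 12 \cdot \frac{1}{3} \left(3 - 12 \cdot \frac{1}{3}\right) \frac{1}{84} - 126 = - 123 \cdot 4 \left(3 - 4\right) \frac{1}{84} - 126 = - 123 \cdot 4 \left(-1\right) \frac{1}{84} - 126 = - 123 \left(\left(-4\right) \frac{1}{84}\right) - 126 = \left(-123\right) \left(- \frac{1}{21}\right) - 126 = \frac{41}{7} - 126 = - \frac{841}{7}$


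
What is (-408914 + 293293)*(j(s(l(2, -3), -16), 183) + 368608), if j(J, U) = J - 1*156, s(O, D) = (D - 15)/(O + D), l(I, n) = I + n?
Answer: -724216992015/17 ≈ -4.2601e+10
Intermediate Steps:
s(O, D) = (-15 + D)/(D + O)
j(J, U) = -156 + J (j(J, U) = J - 156 = -156 + J)
(-408914 + 293293)*(j(s(l(2, -3), -16), 183) + 368608) = (-408914 + 293293)*((-156 + (-15 - 16)/(-16 + (2 - 3))) + 368608) = -115621*((-156 - 31/(-16 - 1)) + 368608) = -115621*((-156 - 31/(-17)) + 368608) = -115621*((-156 - 1/17*(-31)) + 368608) = -115621*((-156 + 31/17) + 368608) = -115621*(-2621/17 + 368608) = -115621*6263715/17 = -724216992015/17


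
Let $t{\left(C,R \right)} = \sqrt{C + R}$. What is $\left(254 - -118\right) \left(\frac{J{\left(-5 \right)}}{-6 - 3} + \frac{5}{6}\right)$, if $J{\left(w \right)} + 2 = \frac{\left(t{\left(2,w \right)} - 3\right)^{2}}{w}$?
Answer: $\frac{6634}{15} - \frac{248 i \sqrt{3}}{5} \approx 442.27 - 85.91 i$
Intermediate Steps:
$J{\left(w \right)} = -2 + \frac{\left(-3 + \sqrt{2 + w}\right)^{2}}{w}$ ($J{\left(w \right)} = -2 + \frac{\left(\sqrt{2 + w} - 3\right)^{2}}{w} = -2 + \frac{\left(-3 + \sqrt{2 + w}\right)^{2}}{w}$)
$\left(254 - -118\right) \left(\frac{J{\left(-5 \right)}}{-6 - 3} + \frac{5}{6}\right) = \left(254 - -118\right) \left(\frac{\frac{1}{-5} \left(11 - -5 - 6 \sqrt{2 - 5}\right)}{-6 - 3} + \frac{5}{6}\right) = \left(254 + 118\right) \left(\frac{\left(- \frac{1}{5}\right) \left(11 + 5 - 6 \sqrt{-3}\right)}{-9} + 5 \cdot \frac{1}{6}\right) = 372 \left(- \frac{\left(- \frac{1}{5}\right) \left(11 + 5 - 6 i \sqrt{3}\right)}{9} + \frac{5}{6}\right) = 372 \left(- \frac{\left(- \frac{1}{5}\right) \left(16 - 6 i \sqrt{3}\right)}{9} + \frac{5}{6}\right) = 372 \left(- \frac{- \frac{16}{5} + \frac{6 i \sqrt{3}}{5}}{9} + \frac{5}{6}\right) = 372 \left(\left(\frac{16}{45} - \frac{2 i \sqrt{3}}{15}\right) + \frac{5}{6}\right) = 372 \left(\frac{107}{90} - \frac{2 i \sqrt{3}}{15}\right) = \frac{6634}{15} - \frac{248 i \sqrt{3}}{5}$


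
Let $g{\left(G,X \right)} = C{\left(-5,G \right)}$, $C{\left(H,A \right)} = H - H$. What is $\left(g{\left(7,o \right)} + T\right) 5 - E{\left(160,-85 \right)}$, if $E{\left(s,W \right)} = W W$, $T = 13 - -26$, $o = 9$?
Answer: $-7030$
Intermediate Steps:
$C{\left(H,A \right)} = 0$
$g{\left(G,X \right)} = 0$
$T = 39$ ($T = 13 + 26 = 39$)
$E{\left(s,W \right)} = W^{2}$
$\left(g{\left(7,o \right)} + T\right) 5 - E{\left(160,-85 \right)} = \left(0 + 39\right) 5 - \left(-85\right)^{2} = 39 \cdot 5 - 7225 = 195 - 7225 = -7030$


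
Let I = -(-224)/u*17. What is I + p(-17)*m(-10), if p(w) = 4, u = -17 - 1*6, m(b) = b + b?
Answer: -5648/23 ≈ -245.57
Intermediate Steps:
m(b) = 2*b
u = -23 (u = -17 - 6 = -23)
I = -3808/23 (I = -(-224)/(-23)*17 = -(-224)*(-1)/23*17 = -14*16/23*17 = -224/23*17 = -3808/23 ≈ -165.57)
I + p(-17)*m(-10) = -3808/23 + 4*(2*(-10)) = -3808/23 + 4*(-20) = -3808/23 - 80 = -5648/23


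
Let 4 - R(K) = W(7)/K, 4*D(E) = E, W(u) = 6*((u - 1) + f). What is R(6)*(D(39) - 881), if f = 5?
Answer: 24395/4 ≈ 6098.8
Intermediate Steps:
W(u) = 24 + 6*u (W(u) = 6*((u - 1) + 5) = 6*((-1 + u) + 5) = 6*(4 + u) = 24 + 6*u)
D(E) = E/4
R(K) = 4 - 66/K (R(K) = 4 - (24 + 6*7)/K = 4 - (24 + 42)/K = 4 - 66/K)
R(6)*(D(39) - 881) = (4 - 66/6)*((¼)*39 - 881) = (4 - 66*⅙)*(39/4 - 881) = (4 - 11)*(-3485/4) = -7*(-3485/4) = 24395/4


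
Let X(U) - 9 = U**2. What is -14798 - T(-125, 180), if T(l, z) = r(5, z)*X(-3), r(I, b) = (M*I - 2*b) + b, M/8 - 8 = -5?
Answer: -13718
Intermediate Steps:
M = 24 (M = 64 + 8*(-5) = 64 - 40 = 24)
r(I, b) = -b + 24*I (r(I, b) = (24*I - 2*b) + b = (-2*b + 24*I) + b = -b + 24*I)
X(U) = 9 + U**2
T(l, z) = 2160 - 18*z (T(l, z) = (-z + 24*5)*(9 + (-3)**2) = (-z + 120)*(9 + 9) = (120 - z)*18 = 2160 - 18*z)
-14798 - T(-125, 180) = -14798 - (2160 - 18*180) = -14798 - (2160 - 3240) = -14798 - 1*(-1080) = -14798 + 1080 = -13718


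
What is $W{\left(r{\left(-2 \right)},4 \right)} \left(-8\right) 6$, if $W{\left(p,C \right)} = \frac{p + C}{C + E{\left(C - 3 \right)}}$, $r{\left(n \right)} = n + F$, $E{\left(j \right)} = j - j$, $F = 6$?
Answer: $-96$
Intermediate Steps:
$E{\left(j \right)} = 0$
$r{\left(n \right)} = 6 + n$ ($r{\left(n \right)} = n + 6 = 6 + n$)
$W{\left(p,C \right)} = \frac{C + p}{C}$ ($W{\left(p,C \right)} = \frac{p + C}{C + 0} = \frac{C + p}{C}$)
$W{\left(r{\left(-2 \right)},4 \right)} \left(-8\right) 6 = \frac{4 + \left(6 - 2\right)}{4} \left(-8\right) 6 = \frac{4 + 4}{4} \left(-8\right) 6 = \frac{1}{4} \cdot 8 \left(-8\right) 6 = 2 \left(-8\right) 6 = \left(-16\right) 6 = -96$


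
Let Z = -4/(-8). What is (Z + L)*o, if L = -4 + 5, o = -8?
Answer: -12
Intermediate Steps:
L = 1
Z = ½ (Z = -4*(-⅛) = ½ ≈ 0.50000)
(Z + L)*o = (½ + 1)*(-8) = (3/2)*(-8) = -12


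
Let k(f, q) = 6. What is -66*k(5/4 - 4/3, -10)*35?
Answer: -13860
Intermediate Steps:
-66*k(5/4 - 4/3, -10)*35 = -66*6*35 = -396*35 = -13860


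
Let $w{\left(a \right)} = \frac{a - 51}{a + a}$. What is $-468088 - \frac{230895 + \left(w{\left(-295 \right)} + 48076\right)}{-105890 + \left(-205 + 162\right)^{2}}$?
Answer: $- \frac{14366519067742}{30692095} \approx -4.6809 \cdot 10^{5}$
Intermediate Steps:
$w{\left(a \right)} = \frac{-51 + a}{2 a}$
$-468088 - \frac{230895 + \left(w{\left(-295 \right)} + 48076\right)}{-105890 + \left(-205 + 162\right)^{2}} = -468088 - \frac{230895 + \left(\frac{-51 - 295}{2 \left(-295\right)} + 48076\right)}{-105890 + \left(-205 + 162\right)^{2}} = -468088 - \frac{230895 + \left(\frac{1}{2} \left(- \frac{1}{295}\right) \left(-346\right) + 48076\right)}{-105890 + \left(-43\right)^{2}} = -468088 - \frac{230895 + \left(\frac{173}{295} + 48076\right)}{-105890 + 1849} = -468088 - \frac{230895 + \frac{14182593}{295}}{-104041} = -468088 - \frac{82296618}{295} \left(- \frac{1}{104041}\right) = -468088 - - \frac{82296618}{30692095} = -468088 + \frac{82296618}{30692095} = - \frac{14366519067742}{30692095}$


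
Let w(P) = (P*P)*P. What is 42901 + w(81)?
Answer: 574342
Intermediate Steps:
w(P) = P**3 (w(P) = P**2*P = P**3)
42901 + w(81) = 42901 + 81**3 = 42901 + 531441 = 574342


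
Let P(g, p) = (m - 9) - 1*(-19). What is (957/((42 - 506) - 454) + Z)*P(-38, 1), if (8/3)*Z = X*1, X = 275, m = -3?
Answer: 874643/1224 ≈ 714.58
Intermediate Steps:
P(g, p) = 7 (P(g, p) = (-3 - 9) - 1*(-19) = -12 + 19 = 7)
Z = 825/8 (Z = 3*(275*1)/8 = (3/8)*275 = 825/8 ≈ 103.13)
(957/((42 - 506) - 454) + Z)*P(-38, 1) = (957/((42 - 506) - 454) + 825/8)*7 = (957/(-464 - 454) + 825/8)*7 = (957/(-918) + 825/8)*7 = (957*(-1/918) + 825/8)*7 = (-319/306 + 825/8)*7 = (124949/1224)*7 = 874643/1224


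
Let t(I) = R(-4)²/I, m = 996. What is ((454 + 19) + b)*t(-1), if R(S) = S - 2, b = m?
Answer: -52884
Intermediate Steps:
b = 996
R(S) = -2 + S
t(I) = 36/I (t(I) = (-2 - 4)²/I = (-6)²/I = 36/I)
((454 + 19) + b)*t(-1) = ((454 + 19) + 996)*(36/(-1)) = (473 + 996)*(36*(-1)) = 1469*(-36) = -52884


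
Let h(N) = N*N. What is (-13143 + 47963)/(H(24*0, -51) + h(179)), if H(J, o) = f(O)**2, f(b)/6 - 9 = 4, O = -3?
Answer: 6964/7625 ≈ 0.91331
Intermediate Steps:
f(b) = 78 (f(b) = 54 + 6*4 = 54 + 24 = 78)
h(N) = N**2
H(J, o) = 6084 (H(J, o) = 78**2 = 6084)
(-13143 + 47963)/(H(24*0, -51) + h(179)) = (-13143 + 47963)/(6084 + 179**2) = 34820/(6084 + 32041) = 34820/38125 = 34820*(1/38125) = 6964/7625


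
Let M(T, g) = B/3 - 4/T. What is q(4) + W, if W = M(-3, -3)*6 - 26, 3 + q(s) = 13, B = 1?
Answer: -6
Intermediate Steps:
M(T, g) = ⅓ - 4/T (M(T, g) = 1/3 - 4/T = 1*(⅓) - 4/T = ⅓ - 4/T)
q(s) = 10 (q(s) = -3 + 13 = 10)
W = -16 (W = ((⅓)*(-12 - 3)/(-3))*6 - 26 = ((⅓)*(-⅓)*(-15))*6 - 26 = (5/3)*6 - 26 = 10 - 26 = -16)
q(4) + W = 10 - 16 = -6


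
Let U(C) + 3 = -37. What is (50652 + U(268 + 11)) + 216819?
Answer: 267431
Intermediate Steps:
U(C) = -40 (U(C) = -3 - 37 = -40)
(50652 + U(268 + 11)) + 216819 = (50652 - 40) + 216819 = 50612 + 216819 = 267431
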